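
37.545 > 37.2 True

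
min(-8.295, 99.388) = -8.295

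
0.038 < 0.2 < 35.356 True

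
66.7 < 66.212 False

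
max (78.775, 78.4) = 78.775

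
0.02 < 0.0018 False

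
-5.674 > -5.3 False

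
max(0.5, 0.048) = 0.5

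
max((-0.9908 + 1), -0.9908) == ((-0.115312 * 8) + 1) False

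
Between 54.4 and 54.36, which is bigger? 54.4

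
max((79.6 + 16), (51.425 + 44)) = 95.6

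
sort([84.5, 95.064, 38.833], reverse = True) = [95.064, 84.5, 38.833]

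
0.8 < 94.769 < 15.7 False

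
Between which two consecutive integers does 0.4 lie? 0 and 1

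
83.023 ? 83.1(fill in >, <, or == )<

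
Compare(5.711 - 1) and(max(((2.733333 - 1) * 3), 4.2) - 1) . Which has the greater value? (5.711 - 1)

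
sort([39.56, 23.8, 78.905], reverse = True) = [78.905, 39.56, 23.8]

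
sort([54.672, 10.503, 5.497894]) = [5.497894, 10.503, 54.672]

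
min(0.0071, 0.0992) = 0.0071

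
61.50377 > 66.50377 False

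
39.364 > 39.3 True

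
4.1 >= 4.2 False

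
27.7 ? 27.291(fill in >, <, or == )>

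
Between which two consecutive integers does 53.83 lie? 53 and 54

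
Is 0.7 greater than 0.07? Yes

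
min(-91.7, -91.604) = -91.7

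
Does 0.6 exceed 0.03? Yes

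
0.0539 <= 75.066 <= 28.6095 False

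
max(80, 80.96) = 80.96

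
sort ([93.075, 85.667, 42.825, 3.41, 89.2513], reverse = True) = [93.075, 89.2513, 85.667, 42.825, 3.41]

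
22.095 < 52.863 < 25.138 False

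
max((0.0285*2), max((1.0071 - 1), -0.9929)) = 0.057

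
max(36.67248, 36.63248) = 36.67248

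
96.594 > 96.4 True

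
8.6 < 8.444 False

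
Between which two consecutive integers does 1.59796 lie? 1 and 2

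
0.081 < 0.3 True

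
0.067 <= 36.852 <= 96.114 True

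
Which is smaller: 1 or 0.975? 0.975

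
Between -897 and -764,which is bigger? -764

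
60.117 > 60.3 False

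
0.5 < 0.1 False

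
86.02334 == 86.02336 False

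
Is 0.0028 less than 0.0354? Yes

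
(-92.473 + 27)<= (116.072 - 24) True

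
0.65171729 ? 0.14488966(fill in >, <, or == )>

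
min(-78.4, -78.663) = -78.663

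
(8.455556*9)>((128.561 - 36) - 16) False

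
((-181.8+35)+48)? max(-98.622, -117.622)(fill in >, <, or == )<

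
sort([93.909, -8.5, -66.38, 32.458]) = [-66.38, -8.5, 32.458, 93.909]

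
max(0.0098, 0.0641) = 0.0641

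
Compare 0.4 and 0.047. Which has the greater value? 0.4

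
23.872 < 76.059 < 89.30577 True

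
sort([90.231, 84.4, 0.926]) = [0.926, 84.4, 90.231]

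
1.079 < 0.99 False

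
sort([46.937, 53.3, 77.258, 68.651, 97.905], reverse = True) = [97.905, 77.258, 68.651, 53.3, 46.937]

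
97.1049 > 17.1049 True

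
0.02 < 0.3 True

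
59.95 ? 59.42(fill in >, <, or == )>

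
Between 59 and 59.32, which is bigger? 59.32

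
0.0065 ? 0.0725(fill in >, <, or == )<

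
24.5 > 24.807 False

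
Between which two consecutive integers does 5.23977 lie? 5 and 6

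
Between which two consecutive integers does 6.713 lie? 6 and 7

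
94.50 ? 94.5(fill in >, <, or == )==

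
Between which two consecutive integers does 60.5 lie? 60 and 61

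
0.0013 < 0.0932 True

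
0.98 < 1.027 True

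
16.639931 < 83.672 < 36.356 False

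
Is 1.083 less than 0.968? No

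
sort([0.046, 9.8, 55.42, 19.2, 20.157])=[0.046, 9.8, 19.2, 20.157, 55.42]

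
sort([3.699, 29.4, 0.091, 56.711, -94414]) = [-94414, 0.091, 3.699, 29.4, 56.711]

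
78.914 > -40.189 True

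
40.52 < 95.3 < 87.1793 False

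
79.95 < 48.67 False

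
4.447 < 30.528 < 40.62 True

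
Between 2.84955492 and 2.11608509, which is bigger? 2.84955492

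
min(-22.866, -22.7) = -22.866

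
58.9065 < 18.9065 False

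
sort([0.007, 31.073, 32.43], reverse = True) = [32.43, 31.073, 0.007]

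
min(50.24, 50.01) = 50.01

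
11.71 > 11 True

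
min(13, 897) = 13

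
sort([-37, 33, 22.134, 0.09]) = [-37, 0.09, 22.134, 33]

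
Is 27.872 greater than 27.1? Yes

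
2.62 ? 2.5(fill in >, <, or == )>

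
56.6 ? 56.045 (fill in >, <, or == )>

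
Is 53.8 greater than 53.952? No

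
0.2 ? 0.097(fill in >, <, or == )>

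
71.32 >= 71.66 False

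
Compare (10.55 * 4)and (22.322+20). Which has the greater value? (22.322+20)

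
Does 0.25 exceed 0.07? Yes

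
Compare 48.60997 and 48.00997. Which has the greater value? 48.60997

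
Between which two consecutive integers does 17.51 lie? 17 and 18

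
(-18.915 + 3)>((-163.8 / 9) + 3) False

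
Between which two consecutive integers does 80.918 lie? 80 and 81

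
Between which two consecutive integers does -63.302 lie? -64 and -63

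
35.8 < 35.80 False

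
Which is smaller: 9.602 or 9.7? 9.602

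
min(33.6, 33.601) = 33.6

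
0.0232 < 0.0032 False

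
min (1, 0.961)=0.961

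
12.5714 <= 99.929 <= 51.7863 False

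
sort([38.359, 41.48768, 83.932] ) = [38.359, 41.48768, 83.932]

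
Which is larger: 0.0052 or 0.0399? 0.0399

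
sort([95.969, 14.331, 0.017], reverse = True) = [95.969, 14.331, 0.017]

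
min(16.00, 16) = 16.00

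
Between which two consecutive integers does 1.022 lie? 1 and 2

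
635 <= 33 False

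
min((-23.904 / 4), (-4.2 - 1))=-5.976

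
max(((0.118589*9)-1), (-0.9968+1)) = 0.067301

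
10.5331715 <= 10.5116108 False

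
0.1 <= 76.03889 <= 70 False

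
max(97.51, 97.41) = 97.51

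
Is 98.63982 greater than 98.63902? Yes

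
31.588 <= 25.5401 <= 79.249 False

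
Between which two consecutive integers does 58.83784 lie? 58 and 59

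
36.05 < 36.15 True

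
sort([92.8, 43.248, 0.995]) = [0.995, 43.248, 92.8]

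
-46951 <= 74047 True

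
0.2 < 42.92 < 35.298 False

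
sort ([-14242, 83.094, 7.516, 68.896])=[-14242, 7.516, 68.896, 83.094]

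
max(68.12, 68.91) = 68.91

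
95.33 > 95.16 True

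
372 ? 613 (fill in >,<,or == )<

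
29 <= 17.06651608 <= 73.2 False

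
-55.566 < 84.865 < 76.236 False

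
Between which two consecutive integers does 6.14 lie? 6 and 7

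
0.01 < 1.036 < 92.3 True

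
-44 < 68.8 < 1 False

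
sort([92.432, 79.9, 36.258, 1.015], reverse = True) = [92.432, 79.9, 36.258, 1.015]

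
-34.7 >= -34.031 False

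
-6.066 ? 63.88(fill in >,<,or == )<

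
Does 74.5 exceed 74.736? No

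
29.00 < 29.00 False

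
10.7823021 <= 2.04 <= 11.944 False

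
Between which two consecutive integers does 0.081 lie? 0 and 1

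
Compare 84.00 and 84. They are equal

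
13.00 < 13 False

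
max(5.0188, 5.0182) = 5.0188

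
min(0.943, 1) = 0.943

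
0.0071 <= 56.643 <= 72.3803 True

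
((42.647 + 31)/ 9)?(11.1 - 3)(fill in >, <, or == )>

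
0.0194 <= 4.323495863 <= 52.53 True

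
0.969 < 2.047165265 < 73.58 True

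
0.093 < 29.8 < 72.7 True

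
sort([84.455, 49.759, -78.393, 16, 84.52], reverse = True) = [84.52, 84.455, 49.759, 16, -78.393]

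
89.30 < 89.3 False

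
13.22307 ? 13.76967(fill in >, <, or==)<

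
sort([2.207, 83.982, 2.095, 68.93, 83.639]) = [2.095, 2.207, 68.93, 83.639, 83.982]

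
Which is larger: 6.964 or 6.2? 6.964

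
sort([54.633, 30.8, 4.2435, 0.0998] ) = [0.0998, 4.2435, 30.8, 54.633]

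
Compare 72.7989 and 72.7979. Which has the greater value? 72.7989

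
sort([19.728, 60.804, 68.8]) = [19.728, 60.804, 68.8]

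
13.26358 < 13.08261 False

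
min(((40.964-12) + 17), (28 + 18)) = 45.964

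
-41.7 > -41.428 False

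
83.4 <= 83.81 True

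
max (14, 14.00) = 14.00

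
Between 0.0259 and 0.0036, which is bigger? 0.0259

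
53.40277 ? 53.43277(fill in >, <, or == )<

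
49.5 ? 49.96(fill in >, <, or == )<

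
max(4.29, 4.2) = 4.29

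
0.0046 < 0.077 True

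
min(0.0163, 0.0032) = 0.0032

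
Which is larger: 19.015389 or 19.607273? 19.607273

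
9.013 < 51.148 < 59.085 True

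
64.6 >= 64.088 True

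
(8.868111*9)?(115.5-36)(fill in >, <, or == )>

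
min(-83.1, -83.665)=-83.665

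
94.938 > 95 False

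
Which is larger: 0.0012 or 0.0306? 0.0306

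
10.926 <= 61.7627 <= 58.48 False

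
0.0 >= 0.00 True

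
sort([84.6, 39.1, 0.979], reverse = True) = [84.6, 39.1, 0.979]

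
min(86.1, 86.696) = 86.1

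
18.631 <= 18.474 False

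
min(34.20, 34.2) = 34.20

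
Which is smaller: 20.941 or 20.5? 20.5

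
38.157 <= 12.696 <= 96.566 False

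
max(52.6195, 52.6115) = 52.6195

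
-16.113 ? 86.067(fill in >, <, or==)<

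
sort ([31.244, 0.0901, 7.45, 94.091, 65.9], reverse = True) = [94.091, 65.9, 31.244, 7.45, 0.0901]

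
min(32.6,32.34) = 32.34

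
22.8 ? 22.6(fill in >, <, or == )>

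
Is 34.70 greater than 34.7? No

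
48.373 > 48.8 False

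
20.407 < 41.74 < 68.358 True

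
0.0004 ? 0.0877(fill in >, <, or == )<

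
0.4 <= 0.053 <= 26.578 False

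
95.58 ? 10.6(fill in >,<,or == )>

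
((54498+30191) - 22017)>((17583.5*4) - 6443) False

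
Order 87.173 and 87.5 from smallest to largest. 87.173,87.5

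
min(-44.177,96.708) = -44.177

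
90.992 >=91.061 False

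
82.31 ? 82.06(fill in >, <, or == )>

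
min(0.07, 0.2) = 0.07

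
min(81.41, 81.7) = 81.41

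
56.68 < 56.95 True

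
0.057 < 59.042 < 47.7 False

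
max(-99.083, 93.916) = 93.916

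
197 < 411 True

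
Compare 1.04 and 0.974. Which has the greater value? 1.04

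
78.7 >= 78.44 True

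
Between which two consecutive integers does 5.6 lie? 5 and 6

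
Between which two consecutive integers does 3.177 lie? 3 and 4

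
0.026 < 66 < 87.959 True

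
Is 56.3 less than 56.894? Yes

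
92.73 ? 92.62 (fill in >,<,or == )>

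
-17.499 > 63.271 False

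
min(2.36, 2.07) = 2.07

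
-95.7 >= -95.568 False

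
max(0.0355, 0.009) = 0.0355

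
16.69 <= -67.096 False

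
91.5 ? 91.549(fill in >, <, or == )<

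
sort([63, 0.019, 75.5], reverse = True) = [75.5, 63, 0.019]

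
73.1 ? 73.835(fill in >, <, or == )<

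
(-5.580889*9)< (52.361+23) True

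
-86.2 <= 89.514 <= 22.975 False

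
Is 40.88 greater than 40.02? Yes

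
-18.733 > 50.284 False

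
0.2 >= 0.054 True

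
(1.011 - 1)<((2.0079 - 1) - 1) False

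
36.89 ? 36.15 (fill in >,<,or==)>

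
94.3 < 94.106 False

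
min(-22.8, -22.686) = -22.8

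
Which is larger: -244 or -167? -167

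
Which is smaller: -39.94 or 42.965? -39.94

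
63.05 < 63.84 True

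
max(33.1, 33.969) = 33.969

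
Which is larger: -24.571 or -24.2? -24.2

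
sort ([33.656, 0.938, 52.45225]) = [0.938, 33.656, 52.45225]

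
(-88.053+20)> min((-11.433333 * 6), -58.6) True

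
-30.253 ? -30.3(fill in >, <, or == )>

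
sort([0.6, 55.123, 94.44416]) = [0.6, 55.123, 94.44416]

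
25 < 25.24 True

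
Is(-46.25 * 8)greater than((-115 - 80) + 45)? No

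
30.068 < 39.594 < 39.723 True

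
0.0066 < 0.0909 True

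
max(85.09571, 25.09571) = 85.09571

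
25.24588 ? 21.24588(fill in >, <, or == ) >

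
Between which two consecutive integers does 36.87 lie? 36 and 37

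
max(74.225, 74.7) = 74.7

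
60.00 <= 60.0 True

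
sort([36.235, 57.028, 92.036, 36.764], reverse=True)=[92.036, 57.028, 36.764, 36.235]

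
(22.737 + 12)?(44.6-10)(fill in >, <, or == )>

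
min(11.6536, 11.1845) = 11.1845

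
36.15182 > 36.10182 True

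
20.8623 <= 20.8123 False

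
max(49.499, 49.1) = 49.499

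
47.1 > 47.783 False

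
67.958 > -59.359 True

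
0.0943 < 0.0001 False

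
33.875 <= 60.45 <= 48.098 False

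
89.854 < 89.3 False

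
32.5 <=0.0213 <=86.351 False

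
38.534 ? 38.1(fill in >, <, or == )>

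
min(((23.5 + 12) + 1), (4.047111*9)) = 36.423999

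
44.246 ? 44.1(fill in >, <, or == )>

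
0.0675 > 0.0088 True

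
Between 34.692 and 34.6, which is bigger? 34.692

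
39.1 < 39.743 True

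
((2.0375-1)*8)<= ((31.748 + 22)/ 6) True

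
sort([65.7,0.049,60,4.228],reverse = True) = [65.7,60,4.228,0.049]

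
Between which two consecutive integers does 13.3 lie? 13 and 14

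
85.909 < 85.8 False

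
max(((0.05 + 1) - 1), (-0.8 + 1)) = 0.2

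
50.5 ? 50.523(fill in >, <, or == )<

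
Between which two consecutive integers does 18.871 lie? 18 and 19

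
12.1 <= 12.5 True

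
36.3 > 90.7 False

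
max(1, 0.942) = 1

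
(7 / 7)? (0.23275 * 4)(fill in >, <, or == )>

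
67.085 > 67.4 False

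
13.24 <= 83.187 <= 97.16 True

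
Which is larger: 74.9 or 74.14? 74.9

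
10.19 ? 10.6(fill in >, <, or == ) <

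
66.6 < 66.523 False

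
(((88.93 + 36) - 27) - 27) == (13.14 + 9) False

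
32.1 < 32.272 True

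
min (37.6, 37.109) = 37.109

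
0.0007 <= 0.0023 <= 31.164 True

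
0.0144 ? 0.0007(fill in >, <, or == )>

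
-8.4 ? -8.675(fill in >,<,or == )>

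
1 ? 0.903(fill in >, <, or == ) >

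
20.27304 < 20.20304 False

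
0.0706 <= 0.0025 False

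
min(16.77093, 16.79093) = 16.77093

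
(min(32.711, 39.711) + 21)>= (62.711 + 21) False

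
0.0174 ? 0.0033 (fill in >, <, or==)>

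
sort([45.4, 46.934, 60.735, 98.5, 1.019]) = [1.019, 45.4, 46.934, 60.735, 98.5]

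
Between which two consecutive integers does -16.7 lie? -17 and -16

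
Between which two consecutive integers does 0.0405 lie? 0 and 1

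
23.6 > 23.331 True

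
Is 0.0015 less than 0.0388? Yes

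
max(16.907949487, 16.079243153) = 16.907949487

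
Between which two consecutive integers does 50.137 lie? 50 and 51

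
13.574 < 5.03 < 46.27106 False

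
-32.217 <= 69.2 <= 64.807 False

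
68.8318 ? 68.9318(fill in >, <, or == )<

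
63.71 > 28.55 True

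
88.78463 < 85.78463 False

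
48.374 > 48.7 False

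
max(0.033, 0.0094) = 0.033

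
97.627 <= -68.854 False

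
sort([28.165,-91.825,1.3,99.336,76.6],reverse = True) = [99.336,76.6,28.165,1.3,-91.825]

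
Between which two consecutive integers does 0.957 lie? 0 and 1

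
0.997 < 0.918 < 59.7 False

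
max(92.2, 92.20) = 92.20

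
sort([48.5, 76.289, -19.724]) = [-19.724, 48.5, 76.289]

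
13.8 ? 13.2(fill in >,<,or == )>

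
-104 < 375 True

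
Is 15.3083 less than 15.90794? Yes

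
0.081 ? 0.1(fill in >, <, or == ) <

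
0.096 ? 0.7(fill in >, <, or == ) <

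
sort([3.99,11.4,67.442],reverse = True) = [67.442,11.4,3.99]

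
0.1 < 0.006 False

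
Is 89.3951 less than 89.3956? Yes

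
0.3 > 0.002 True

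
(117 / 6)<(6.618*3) True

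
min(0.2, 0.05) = 0.05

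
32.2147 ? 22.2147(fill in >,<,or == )>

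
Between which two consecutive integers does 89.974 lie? 89 and 90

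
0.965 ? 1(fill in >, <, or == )<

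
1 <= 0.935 False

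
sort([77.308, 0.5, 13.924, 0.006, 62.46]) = [0.006, 0.5, 13.924, 62.46, 77.308]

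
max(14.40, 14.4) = 14.4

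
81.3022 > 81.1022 True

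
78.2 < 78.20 False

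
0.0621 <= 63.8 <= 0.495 False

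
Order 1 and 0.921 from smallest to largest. 0.921, 1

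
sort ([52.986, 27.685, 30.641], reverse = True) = [52.986, 30.641, 27.685]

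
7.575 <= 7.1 False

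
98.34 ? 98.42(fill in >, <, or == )<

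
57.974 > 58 False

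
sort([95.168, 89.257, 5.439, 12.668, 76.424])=[5.439, 12.668, 76.424, 89.257, 95.168]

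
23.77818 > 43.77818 False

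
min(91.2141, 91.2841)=91.2141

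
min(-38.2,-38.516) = -38.516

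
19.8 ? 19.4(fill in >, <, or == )>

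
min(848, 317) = 317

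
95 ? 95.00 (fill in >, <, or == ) ==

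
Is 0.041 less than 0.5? Yes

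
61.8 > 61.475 True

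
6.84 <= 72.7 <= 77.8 True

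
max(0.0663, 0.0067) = 0.0663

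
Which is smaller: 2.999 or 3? 2.999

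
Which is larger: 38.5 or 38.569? 38.569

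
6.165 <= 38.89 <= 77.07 True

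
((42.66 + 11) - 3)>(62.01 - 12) True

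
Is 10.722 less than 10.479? No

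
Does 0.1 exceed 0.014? Yes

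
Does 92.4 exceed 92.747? No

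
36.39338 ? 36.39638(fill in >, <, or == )<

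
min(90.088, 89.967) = 89.967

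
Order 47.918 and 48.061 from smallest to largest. 47.918, 48.061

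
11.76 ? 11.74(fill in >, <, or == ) >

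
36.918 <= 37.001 True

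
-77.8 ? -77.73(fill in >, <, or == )<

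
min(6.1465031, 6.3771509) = 6.1465031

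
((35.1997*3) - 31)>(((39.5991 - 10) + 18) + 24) True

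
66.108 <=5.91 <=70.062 False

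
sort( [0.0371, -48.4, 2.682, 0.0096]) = [-48.4, 0.0096, 0.0371, 2.682]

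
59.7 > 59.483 True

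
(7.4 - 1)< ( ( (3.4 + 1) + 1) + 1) False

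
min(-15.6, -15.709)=-15.709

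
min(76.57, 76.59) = 76.57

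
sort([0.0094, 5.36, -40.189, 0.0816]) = [-40.189, 0.0094, 0.0816, 5.36]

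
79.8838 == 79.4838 False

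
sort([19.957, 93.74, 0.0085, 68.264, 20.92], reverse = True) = [93.74, 68.264, 20.92, 19.957, 0.0085]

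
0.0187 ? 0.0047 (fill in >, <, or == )>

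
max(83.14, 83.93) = 83.93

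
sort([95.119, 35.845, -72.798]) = [-72.798, 35.845, 95.119]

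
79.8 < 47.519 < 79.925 False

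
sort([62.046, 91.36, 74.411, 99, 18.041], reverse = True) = [99, 91.36, 74.411, 62.046, 18.041]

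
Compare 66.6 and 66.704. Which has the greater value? 66.704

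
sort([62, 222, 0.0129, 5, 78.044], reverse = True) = [222, 78.044, 62, 5, 0.0129]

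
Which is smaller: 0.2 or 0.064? 0.064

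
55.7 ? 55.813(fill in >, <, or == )<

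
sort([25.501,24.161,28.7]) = [24.161,25.501,28.7]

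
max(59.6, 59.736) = 59.736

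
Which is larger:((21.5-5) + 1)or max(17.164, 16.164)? ((21.5-5) + 1)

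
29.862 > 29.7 True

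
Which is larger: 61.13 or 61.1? 61.13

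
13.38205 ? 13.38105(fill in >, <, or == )>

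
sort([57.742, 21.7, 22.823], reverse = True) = [57.742, 22.823, 21.7]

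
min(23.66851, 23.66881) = 23.66851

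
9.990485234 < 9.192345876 False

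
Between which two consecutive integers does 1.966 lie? 1 and 2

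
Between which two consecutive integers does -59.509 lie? -60 and -59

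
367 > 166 True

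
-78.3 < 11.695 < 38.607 True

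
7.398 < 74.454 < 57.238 False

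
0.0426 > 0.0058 True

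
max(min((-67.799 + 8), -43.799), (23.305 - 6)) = 17.305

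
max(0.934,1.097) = 1.097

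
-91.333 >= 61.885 False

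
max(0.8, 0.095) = 0.8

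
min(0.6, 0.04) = 0.04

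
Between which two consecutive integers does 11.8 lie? 11 and 12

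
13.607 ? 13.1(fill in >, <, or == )>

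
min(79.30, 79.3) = 79.30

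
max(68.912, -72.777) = 68.912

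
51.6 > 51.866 False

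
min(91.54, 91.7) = 91.54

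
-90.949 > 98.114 False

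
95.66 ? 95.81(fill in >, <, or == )<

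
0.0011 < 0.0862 True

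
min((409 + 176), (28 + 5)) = 33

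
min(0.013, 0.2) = 0.013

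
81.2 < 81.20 False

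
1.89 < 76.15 True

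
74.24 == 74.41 False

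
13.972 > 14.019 False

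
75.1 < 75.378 True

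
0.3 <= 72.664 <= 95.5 True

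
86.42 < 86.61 True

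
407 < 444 True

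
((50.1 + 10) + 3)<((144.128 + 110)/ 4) True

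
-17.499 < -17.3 True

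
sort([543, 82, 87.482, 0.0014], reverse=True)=[543, 87.482, 82, 0.0014]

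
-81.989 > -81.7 False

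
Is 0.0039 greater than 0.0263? No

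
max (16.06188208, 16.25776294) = 16.25776294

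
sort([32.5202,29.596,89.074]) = [29.596,32.5202,89.074]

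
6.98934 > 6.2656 True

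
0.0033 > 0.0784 False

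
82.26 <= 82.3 True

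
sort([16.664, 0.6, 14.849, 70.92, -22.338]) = [-22.338, 0.6, 14.849, 16.664, 70.92]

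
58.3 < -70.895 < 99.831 False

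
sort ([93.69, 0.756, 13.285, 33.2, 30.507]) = [0.756, 13.285, 30.507, 33.2, 93.69]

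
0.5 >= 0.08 True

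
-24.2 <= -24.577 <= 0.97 False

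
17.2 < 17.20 False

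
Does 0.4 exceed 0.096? Yes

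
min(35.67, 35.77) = 35.67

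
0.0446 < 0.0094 False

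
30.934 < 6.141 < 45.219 False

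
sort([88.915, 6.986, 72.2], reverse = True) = [88.915, 72.2, 6.986]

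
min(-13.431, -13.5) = -13.5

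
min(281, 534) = 281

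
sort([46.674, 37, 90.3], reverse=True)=[90.3, 46.674, 37]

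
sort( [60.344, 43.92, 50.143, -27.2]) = [-27.2, 43.92, 50.143, 60.344]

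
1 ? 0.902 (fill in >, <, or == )>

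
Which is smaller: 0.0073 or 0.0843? 0.0073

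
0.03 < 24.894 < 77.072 True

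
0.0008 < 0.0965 True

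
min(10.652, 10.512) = 10.512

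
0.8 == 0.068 False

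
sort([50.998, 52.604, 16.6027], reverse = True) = [52.604, 50.998, 16.6027]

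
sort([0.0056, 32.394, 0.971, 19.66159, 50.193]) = [0.0056, 0.971, 19.66159, 32.394, 50.193]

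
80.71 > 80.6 True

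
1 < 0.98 False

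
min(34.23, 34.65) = 34.23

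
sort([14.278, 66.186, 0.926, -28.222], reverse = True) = [66.186, 14.278, 0.926, -28.222]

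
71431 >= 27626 True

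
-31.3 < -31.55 False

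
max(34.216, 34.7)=34.7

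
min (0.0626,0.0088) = 0.0088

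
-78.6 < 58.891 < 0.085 False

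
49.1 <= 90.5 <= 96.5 True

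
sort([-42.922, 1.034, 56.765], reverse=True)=[56.765, 1.034, -42.922]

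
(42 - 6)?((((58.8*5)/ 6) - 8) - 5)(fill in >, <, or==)==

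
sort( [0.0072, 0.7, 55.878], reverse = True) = [55.878, 0.7, 0.0072]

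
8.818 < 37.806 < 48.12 True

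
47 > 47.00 False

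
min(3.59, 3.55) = 3.55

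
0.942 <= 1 True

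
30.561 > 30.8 False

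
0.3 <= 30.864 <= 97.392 True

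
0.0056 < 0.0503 True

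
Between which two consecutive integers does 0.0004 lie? 0 and 1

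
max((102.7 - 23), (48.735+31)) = 79.735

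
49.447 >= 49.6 False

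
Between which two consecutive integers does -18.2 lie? -19 and -18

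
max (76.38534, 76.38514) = 76.38534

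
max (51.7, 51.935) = 51.935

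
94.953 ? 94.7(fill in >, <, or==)>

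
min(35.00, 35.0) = 35.00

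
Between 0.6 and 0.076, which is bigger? 0.6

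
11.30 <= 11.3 True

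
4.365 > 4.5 False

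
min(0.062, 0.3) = 0.062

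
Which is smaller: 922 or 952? 922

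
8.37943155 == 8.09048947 False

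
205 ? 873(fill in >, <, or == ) <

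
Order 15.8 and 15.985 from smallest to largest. 15.8, 15.985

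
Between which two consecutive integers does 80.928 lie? 80 and 81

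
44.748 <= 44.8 True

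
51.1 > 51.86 False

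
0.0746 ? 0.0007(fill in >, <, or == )>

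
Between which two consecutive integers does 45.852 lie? 45 and 46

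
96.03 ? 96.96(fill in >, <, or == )<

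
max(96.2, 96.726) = 96.726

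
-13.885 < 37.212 True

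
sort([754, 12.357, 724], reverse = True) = [754, 724, 12.357]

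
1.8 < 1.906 True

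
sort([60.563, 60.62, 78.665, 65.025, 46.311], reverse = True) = [78.665, 65.025, 60.62, 60.563, 46.311]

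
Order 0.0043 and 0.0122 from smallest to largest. 0.0043, 0.0122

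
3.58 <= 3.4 False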